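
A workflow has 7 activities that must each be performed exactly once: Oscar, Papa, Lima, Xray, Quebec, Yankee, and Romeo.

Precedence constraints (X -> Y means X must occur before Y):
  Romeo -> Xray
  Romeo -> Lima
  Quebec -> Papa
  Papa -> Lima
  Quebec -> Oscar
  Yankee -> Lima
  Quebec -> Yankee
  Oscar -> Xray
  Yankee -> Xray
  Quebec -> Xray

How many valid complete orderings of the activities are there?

76

2 activities have no prerequisites (Quebec, Romeo), so any of them could come first.
Systematically extending each partial ordering one activity at a time and counting, there are 76 complete orderings.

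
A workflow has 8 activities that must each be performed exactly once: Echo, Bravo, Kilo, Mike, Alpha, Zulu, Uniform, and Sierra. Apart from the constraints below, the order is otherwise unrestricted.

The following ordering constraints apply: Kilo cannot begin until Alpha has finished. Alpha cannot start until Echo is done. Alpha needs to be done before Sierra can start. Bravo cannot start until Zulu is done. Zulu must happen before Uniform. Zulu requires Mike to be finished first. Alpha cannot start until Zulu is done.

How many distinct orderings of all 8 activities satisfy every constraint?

140

2 activities have no prerequisites (Echo, Mike), so any of them could come first.
Systematically extending each partial ordering one activity at a time and counting, there are 140 complete orderings.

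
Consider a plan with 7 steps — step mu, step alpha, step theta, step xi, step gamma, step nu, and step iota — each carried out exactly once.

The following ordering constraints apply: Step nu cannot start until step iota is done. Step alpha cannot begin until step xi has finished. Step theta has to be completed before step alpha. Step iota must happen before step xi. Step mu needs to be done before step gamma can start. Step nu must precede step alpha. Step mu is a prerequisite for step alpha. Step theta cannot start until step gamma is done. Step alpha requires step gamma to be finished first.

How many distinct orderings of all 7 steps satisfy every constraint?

40

The steps with no prerequisites are step mu, step iota; any of them can be placed first.
Counting all ways to extend the partial order to a total order gives 40.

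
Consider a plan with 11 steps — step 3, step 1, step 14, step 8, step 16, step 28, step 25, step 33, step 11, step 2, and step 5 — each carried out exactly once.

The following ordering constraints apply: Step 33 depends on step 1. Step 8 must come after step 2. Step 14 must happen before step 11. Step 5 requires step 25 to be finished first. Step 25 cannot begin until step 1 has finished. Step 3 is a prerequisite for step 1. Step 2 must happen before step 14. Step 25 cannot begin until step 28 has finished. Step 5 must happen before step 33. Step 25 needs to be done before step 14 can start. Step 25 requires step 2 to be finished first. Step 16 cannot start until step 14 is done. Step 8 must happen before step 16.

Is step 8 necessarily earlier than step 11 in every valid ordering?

No chain of constraints connects step 8 to step 11 in either direction.
A valid ordering placing step 11 before step 8 exists, so the answer is no.

No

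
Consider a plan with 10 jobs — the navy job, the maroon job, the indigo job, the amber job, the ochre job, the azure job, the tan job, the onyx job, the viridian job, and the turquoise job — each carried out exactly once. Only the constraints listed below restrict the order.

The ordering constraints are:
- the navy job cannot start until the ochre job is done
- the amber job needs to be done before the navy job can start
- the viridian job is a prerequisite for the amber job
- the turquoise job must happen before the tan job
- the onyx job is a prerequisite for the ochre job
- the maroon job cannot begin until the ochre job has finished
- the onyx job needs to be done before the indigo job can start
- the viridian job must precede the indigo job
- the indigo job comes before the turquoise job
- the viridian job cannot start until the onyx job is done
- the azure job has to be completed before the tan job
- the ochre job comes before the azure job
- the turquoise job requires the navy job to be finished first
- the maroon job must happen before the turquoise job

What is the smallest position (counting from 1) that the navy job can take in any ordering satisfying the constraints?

Every job that must precede the navy job has to come before it. Tracing all chains that end at the navy job, those jobs are: the amber job, the ochre job, the onyx job, the viridian job — 4 in total.
So at minimum 4 jobs come before the navy job, putting the navy job no earlier than position 5. That position is achievable by scheduling exactly those predecessors first.

5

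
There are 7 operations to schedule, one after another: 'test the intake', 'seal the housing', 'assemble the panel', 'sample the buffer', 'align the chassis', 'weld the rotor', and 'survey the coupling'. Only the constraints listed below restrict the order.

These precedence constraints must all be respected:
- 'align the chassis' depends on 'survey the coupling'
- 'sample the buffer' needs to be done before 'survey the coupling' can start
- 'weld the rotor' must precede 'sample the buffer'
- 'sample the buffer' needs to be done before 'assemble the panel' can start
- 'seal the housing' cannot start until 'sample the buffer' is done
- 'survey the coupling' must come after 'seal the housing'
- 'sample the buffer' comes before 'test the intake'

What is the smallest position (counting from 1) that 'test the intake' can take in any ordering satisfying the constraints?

3

Every operation that must precede 'test the intake' has to come before it. Tracing all chains that end at 'test the intake', those operations are: 'sample the buffer', 'weld the rotor' — 2 in total.
So at minimum 2 operations come before 'test the intake', putting 'test the intake' no earlier than position 3. That position is achievable by scheduling exactly those predecessors first.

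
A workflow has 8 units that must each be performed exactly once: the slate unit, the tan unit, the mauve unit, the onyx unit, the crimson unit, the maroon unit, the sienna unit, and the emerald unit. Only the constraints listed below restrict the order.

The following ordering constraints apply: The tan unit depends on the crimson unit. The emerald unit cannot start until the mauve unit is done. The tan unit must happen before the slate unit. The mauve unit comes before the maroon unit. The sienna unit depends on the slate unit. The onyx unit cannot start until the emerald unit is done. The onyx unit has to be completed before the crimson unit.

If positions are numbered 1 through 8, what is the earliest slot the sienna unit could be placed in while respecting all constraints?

7

Every unit that must precede the sienna unit has to come before it. Tracing all chains that end at the sienna unit, those units are: the slate unit, the tan unit, the mauve unit, the onyx unit, the crimson unit, the emerald unit — 6 in total.
With 6 mandatory predecessors, the earliest the sienna unit can sit is position 6+1 = 7, and placing just those 6 first achieves it.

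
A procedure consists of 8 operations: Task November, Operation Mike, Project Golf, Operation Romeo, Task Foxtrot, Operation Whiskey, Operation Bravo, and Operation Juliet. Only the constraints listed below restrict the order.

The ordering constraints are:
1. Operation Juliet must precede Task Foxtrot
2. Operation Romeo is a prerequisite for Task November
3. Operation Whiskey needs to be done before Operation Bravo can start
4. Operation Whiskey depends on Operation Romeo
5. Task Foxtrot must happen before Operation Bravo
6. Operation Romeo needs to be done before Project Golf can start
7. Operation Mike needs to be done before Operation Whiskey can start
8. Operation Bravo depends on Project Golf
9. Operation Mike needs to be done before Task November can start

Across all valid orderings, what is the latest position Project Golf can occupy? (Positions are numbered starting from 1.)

Following the constraints forward from Project Golf, its only required successor is Operation Bravo.
So at least 1 operation follows Project Golf, putting Project Golf no later than position 7. That position is achievable by scheduling everything else first.

7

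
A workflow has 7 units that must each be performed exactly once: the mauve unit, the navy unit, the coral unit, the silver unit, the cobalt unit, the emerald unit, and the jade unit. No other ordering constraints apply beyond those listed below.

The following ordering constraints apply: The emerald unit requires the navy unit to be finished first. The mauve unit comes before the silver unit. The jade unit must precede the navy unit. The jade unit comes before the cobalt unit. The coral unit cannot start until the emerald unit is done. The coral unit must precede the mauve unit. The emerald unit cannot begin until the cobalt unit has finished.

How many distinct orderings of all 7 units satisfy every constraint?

The jade unit is the only unit with nothing required before it, so every ordering starts there.
Systematically extending each partial ordering one unit at a time and counting, there are 2 complete orderings.

2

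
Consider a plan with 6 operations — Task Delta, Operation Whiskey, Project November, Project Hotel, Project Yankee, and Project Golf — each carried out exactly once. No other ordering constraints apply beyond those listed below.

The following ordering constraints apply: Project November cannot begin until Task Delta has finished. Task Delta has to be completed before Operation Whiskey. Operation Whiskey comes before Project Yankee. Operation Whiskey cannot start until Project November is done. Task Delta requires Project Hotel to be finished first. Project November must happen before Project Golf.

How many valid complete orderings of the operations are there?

3

Only Project Hotel has no prerequisites, so it must go first.
Systematically extending each partial ordering one operation at a time and counting, there are 3 complete orderings.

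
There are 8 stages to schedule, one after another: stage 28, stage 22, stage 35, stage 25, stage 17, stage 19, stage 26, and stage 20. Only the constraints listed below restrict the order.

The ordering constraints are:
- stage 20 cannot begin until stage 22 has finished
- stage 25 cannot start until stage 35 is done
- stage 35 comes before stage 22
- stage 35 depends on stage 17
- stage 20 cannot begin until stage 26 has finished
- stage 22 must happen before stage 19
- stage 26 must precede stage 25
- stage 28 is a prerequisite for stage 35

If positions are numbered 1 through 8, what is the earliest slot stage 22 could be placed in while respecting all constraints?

The stages that are forced before stage 22, directly or transitively, are stage 28, stage 35, stage 17. That's 3 stages.
With 3 mandatory predecessors, the earliest stage 22 can sit is position 3+1 = 4, and placing just those 3 first achieves it.

4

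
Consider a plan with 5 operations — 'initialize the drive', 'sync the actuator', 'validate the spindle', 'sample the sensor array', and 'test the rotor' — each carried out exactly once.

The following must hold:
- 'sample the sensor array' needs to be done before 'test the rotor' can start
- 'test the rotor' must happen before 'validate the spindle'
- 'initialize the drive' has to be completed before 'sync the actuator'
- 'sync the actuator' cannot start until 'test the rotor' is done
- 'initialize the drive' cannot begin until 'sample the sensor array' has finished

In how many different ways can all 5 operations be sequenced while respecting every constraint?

Only 'sample the sensor array' has no prerequisites, so it must go first.
Counting all ways to extend the partial order to a total order gives 5.

5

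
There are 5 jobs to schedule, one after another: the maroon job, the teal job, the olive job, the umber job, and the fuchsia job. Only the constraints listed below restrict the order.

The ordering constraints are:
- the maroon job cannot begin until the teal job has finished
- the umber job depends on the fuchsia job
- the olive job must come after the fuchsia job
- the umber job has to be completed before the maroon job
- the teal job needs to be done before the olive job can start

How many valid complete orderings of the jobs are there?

8

2 jobs have no prerequisites (the teal job, the fuchsia job), so any of them could come first.
Enumerating by repeatedly choosing an available job (one whose prerequisites are all placed) gives 8 distinct complete orderings.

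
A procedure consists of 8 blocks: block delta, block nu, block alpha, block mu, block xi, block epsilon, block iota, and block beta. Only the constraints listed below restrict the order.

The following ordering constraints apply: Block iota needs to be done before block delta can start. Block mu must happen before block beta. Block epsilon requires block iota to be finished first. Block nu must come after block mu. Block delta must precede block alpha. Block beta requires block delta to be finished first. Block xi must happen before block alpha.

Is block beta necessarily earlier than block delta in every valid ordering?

No

The constraints actually force block delta before block beta (via block delta → block beta), not the other way around.
So block beta never precedes block delta.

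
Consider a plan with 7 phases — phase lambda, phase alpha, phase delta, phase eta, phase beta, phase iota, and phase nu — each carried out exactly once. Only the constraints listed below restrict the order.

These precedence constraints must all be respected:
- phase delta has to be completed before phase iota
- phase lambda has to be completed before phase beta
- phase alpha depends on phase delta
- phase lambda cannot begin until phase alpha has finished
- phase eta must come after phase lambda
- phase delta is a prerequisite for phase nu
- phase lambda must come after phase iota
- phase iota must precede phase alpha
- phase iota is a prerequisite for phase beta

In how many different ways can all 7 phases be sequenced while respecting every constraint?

12

Only phase delta has no prerequisites, so it must go first.
Enumerating by repeatedly choosing an available phase (one whose prerequisites are all placed) gives 12 distinct complete orderings.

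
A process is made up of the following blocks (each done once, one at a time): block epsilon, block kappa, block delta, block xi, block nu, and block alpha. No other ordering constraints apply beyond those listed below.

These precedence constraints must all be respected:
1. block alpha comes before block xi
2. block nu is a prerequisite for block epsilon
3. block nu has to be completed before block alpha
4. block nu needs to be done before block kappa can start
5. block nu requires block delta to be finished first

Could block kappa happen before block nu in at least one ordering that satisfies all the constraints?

No

The constraints give a chain block nu → block kappa, which forces block nu before block kappa.
So no valid ordering can have block kappa before block nu.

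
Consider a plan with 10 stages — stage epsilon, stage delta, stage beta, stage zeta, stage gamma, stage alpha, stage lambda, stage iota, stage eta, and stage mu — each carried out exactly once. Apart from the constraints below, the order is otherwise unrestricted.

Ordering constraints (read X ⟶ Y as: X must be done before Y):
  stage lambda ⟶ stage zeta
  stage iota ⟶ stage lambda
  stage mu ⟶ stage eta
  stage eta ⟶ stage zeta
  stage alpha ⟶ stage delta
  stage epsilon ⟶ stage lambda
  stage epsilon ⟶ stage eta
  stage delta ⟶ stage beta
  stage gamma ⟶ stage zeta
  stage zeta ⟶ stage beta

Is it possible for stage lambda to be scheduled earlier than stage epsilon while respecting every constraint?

Following stage epsilon → stage lambda, stage epsilon must precede stage lambda in every valid ordering.
So no valid ordering can have stage lambda before stage epsilon.

No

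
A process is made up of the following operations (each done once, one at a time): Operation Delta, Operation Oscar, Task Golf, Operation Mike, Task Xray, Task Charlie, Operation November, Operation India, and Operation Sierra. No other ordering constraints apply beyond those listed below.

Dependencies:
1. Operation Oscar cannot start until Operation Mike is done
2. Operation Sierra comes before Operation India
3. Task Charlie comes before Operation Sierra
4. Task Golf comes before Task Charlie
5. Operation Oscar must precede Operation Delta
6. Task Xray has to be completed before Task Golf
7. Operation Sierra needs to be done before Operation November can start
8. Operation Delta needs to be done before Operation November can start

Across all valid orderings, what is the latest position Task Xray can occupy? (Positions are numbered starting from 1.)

4

Every operation that must follow Task Xray has to come after it. Tracing all chains starting from Task Xray, those operations are: Task Golf, Task Charlie, Operation November, Operation India, Operation Sierra — 5 in total.
With 5 mandatory successors out of 9 operations total, the latest slot for Task Xray is 9−5 = 4, and it's reachable by doing all non-successors before Task Xray.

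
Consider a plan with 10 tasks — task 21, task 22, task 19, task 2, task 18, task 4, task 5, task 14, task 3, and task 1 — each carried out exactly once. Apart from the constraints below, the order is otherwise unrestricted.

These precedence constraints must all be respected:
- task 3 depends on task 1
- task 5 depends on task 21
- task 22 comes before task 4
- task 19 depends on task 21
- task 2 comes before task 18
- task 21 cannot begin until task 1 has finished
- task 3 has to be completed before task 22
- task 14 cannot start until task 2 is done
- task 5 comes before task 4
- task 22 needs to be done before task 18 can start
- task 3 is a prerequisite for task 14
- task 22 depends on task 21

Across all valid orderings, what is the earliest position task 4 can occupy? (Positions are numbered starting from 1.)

Every task that must precede task 4 has to come before it. Tracing all chains that end at task 4, those tasks are: task 21, task 22, task 5, task 3, task 1 — 5 in total.
So at minimum 5 tasks come before task 4, putting task 4 no earlier than position 6. That position is achievable by scheduling exactly those predecessors first.

6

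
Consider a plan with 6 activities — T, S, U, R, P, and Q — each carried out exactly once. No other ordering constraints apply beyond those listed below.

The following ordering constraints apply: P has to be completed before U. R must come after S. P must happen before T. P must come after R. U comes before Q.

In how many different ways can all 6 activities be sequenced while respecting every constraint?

S is the only activity with nothing required before it, so every ordering starts there.
Counting all ways to extend the partial order to a total order gives 3.

3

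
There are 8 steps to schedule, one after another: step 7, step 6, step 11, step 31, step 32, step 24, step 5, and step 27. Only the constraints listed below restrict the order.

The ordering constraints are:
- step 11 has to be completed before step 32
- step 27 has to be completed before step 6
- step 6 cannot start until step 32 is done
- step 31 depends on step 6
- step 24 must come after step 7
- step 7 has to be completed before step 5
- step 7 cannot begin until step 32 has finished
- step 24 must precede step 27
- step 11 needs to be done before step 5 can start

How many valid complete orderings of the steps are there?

5

Step 11 is the only step with nothing required before it, so every ordering starts there.
Enumerating by repeatedly choosing an available step (one whose prerequisites are all placed) gives 5 distinct complete orderings.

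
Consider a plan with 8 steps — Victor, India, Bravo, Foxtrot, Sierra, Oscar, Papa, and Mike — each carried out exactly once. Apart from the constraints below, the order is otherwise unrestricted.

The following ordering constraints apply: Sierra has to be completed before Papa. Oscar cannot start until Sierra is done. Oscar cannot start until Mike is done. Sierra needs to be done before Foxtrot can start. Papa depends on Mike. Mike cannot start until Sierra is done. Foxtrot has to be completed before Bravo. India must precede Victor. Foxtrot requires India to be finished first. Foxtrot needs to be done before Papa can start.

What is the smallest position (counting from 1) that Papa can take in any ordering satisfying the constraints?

Working backwards through the constraints from Papa, its full set of required predecessors is India, Foxtrot, Sierra, Mike — 4 of them.
So at minimum 4 steps come before Papa, putting Papa no earlier than position 5. That position is achievable by scheduling exactly those predecessors first.

5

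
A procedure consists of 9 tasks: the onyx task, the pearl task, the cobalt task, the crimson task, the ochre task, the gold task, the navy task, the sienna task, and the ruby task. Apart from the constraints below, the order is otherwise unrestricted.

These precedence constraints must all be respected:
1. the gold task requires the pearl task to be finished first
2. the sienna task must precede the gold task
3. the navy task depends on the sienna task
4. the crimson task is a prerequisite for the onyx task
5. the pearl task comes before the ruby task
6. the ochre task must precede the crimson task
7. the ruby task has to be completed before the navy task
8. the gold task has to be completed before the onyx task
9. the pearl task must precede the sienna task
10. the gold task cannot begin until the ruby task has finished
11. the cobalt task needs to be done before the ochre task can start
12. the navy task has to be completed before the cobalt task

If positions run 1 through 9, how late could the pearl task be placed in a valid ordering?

Following every chain forward from the pearl task, the tasks that must come later are the onyx task, the cobalt task, the crimson task, the ochre task, the gold task, the navy task, the sienna task, the ruby task — 8 of them.
So at least 8 tasks follow the pearl task, putting the pearl task no later than position 1. That position is achievable by scheduling everything else first.

1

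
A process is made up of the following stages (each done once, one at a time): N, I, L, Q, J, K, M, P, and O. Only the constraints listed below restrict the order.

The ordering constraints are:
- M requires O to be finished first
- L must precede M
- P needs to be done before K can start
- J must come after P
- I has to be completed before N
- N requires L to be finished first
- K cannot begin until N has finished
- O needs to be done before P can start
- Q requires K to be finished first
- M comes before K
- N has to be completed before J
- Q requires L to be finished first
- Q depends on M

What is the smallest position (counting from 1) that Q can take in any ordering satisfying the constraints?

8

The stages that are forced before Q, directly or transitively, are N, I, L, K, M, P, O. That's 7 stages.
With 7 mandatory predecessors, the earliest Q can sit is position 7+1 = 8, and placing just those 7 first achieves it.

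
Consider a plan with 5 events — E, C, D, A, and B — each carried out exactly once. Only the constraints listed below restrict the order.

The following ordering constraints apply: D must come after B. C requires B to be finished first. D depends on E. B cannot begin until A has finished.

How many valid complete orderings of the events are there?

7

2 events have no prerequisites (E, A), so any of them could come first.
Systematically extending each partial ordering one event at a time and counting, there are 7 complete orderings.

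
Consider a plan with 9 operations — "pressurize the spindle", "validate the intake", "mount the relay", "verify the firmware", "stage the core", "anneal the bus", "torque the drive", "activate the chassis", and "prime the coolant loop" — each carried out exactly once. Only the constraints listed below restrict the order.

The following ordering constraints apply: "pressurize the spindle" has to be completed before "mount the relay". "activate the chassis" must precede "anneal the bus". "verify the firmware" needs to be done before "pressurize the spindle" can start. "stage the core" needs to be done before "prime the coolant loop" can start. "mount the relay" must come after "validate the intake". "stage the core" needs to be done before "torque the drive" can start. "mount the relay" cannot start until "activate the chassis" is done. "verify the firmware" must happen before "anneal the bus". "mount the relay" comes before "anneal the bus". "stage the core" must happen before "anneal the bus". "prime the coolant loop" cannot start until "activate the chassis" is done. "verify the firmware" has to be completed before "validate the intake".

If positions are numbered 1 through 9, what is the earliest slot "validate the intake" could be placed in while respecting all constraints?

2

The only operation forced before "validate the intake" (directly or transitively) is "verify the firmware".
So at minimum 1 operation comes before "validate the intake", putting "validate the intake" no earlier than position 2. That position is achievable by scheduling exactly that predecessor first.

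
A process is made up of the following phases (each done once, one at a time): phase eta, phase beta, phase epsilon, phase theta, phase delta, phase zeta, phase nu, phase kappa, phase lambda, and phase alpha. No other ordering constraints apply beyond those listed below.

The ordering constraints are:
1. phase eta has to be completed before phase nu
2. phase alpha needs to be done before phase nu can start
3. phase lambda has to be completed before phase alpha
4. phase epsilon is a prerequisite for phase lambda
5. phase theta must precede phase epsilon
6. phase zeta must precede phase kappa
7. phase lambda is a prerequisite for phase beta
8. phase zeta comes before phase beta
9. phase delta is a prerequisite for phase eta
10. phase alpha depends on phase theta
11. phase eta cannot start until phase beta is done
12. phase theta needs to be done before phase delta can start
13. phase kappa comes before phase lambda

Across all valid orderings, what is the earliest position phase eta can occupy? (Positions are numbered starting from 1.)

8

Every phase that must precede phase eta has to come before it. Tracing all chains that end at phase eta, those phases are: phase beta, phase epsilon, phase theta, phase delta, phase zeta, phase kappa, phase lambda — 7 in total.
With 7 mandatory predecessors, the earliest phase eta can sit is position 7+1 = 8, and placing just those 7 first achieves it.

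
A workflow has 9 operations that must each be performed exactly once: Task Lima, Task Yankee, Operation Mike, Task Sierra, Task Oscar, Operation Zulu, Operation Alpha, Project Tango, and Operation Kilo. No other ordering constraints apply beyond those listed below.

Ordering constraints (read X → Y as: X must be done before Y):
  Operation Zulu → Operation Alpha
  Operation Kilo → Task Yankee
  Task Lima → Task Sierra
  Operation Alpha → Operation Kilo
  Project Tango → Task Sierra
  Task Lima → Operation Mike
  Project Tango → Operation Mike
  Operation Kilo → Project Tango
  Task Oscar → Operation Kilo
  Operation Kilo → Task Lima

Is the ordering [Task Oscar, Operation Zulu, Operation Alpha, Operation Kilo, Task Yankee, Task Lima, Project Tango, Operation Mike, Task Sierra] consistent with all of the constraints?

Going through the constraints one by one, each required predecessor appears earlier in the sequence than its dependent — e.g. Task Lima (position 6) is before Task Sierra (position 9), as required.

Yes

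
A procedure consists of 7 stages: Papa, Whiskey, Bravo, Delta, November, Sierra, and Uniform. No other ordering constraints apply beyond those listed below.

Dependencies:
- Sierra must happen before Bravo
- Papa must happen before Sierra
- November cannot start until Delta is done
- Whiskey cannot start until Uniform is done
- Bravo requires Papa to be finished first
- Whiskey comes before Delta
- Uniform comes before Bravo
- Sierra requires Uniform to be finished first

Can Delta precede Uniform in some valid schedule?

No

The constraints give a chain Uniform → Whiskey → Delta, which forces Uniform before Delta.
So no valid ordering can have Delta before Uniform.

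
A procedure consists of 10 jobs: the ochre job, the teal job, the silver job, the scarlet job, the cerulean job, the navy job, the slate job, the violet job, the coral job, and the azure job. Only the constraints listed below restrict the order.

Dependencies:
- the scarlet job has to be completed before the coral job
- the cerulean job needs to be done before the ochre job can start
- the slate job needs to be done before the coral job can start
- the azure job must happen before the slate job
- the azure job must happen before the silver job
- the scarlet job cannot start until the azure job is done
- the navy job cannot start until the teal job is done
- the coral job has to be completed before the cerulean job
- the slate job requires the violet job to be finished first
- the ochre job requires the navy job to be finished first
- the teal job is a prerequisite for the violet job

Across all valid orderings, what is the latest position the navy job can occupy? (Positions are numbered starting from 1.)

The only job forced after the navy job (directly or by a chain) is the ochre job.
With 1 mandatory successor out of 10 jobs total, the latest slot for the navy job is 10−1 = 9, and it's reachable by doing all non-successors before the navy job.

9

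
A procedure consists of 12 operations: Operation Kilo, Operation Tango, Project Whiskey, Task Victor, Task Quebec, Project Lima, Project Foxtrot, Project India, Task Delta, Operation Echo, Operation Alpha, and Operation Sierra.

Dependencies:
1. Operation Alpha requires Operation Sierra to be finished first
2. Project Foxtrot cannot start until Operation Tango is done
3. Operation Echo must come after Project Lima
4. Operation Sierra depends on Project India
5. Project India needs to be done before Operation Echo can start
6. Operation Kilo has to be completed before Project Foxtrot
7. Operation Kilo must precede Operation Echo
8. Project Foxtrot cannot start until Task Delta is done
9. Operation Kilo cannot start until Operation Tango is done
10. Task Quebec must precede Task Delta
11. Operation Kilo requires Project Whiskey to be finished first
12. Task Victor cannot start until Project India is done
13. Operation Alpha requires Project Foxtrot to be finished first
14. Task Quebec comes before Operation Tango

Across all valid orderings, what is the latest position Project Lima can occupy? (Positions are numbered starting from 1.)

Following the constraints forward from Project Lima, its only required successor is Operation Echo.
With 1 mandatory successor out of 12 operations total, the latest slot for Project Lima is 12−1 = 11, and it's reachable by doing all non-successors before Project Lima.

11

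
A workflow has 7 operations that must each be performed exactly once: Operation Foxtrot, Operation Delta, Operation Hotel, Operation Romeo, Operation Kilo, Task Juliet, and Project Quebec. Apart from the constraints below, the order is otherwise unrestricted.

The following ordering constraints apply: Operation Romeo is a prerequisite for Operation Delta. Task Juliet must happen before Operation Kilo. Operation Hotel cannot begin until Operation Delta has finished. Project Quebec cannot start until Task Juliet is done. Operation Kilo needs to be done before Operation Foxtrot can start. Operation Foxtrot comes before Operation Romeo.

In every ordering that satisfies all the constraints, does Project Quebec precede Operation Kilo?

Project Quebec and Operation Kilo are not related by any chain of constraints.
A valid ordering placing Operation Kilo before Project Quebec exists, so the answer is no.

No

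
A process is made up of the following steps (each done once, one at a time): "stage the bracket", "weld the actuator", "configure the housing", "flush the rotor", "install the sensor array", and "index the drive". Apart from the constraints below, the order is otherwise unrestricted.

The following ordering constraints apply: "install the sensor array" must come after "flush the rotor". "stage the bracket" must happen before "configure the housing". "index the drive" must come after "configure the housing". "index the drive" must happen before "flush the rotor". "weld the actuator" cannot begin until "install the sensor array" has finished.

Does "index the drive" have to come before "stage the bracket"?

No

In fact the dependencies run the other way: "stage the bracket" → "configure the housing" → "index the drive".
So "index the drive" does not have to come before "stage the bracket" — it cannot.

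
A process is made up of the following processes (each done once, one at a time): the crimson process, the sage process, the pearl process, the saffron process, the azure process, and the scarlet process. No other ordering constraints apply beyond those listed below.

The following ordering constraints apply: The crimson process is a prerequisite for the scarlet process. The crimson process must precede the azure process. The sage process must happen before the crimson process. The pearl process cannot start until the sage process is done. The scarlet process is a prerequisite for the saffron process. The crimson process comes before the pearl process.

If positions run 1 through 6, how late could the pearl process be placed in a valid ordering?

The pearl process has no required successors, so nothing stops it from going last (position 6).

6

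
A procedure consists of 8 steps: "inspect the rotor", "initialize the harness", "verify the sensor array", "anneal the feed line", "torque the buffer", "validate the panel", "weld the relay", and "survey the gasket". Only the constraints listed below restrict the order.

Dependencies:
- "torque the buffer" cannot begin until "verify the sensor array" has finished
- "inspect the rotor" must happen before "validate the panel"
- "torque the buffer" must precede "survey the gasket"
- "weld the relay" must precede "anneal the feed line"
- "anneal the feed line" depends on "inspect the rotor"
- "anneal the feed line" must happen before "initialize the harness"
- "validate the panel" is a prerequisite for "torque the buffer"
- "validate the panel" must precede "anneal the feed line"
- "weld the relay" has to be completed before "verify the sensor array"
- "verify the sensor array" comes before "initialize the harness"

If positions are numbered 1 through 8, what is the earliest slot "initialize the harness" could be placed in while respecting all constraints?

6

Every step that must precede "initialize the harness" has to come before it. Tracing all chains that end at "initialize the harness", those steps are: "inspect the rotor", "verify the sensor array", "anneal the feed line", "validate the panel", "weld the relay" — 5 in total.
With 5 mandatory predecessors, the earliest "initialize the harness" can sit is position 5+1 = 6, and placing just those 5 first achieves it.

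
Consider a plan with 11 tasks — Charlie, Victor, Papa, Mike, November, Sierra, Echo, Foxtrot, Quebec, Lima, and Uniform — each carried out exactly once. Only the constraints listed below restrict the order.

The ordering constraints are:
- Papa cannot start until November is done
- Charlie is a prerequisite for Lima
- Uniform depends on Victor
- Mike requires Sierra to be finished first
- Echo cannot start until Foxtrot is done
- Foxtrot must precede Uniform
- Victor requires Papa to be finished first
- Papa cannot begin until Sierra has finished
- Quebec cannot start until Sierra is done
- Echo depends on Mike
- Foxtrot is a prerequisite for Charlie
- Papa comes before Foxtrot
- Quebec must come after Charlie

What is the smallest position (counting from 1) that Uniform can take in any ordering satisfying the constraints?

6

Every task that must precede Uniform has to come before it. Tracing all chains that end at Uniform, those tasks are: Victor, Papa, November, Sierra, Foxtrot — 5 in total.
So at minimum 5 tasks come before Uniform, putting Uniform no earlier than position 6. That position is achievable by scheduling exactly those predecessors first.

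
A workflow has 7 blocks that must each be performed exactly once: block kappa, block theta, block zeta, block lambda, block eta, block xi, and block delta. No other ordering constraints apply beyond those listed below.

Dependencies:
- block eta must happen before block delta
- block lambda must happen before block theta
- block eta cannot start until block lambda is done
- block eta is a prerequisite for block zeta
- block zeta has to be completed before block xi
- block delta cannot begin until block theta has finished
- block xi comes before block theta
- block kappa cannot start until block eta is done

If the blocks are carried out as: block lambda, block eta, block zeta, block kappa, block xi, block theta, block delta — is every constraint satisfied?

Yes

Going through the constraints one by one, each required predecessor appears earlier in the sequence than its dependent — e.g. block eta (position 2) is before block delta (position 7), as required.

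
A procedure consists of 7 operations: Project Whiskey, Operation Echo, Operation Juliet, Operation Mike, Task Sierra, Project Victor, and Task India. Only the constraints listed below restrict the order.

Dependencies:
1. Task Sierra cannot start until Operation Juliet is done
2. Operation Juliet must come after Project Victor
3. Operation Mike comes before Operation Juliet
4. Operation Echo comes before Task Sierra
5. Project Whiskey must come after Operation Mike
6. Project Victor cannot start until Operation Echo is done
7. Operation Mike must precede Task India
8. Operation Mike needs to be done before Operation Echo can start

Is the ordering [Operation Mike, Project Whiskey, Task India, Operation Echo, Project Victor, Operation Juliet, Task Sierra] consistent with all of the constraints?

Yes

Checking each listed constraint against this order: for instance, Operation Mike is in position 1 and Operation Juliet in position 6, so that constraint holds — and the remaining constraints check out the same way.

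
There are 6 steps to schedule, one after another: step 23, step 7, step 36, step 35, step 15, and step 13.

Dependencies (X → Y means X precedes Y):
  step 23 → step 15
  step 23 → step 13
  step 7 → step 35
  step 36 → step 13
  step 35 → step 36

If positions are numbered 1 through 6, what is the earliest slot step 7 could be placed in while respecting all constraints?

1

No constraint forces any other step before step 7, so it can be placed first.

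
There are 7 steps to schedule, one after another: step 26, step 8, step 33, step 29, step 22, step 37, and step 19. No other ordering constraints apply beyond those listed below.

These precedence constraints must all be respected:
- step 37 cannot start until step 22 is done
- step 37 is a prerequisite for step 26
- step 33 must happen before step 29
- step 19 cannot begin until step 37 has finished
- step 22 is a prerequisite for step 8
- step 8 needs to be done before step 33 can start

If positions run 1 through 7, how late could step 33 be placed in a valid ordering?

The only step forced after step 33 (directly or by a chain) is step 29.
So at least 1 step follows step 33, putting step 33 no later than position 6. That position is achievable by scheduling everything else first.

6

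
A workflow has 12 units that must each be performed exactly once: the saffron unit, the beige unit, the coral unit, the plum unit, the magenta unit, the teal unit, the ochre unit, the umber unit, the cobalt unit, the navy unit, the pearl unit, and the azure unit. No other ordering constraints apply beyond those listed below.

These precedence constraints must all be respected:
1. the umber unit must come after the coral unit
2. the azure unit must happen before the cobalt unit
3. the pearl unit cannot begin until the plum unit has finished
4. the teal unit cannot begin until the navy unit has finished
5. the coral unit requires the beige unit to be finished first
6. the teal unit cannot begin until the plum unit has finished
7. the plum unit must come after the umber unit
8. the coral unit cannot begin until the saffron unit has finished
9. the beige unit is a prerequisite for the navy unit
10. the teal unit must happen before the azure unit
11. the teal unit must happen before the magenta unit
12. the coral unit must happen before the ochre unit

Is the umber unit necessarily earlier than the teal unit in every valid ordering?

Tracing the constraints gives a chain: the umber unit → the plum unit → the teal unit.
That forces the umber unit before the teal unit in every valid schedule.

Yes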